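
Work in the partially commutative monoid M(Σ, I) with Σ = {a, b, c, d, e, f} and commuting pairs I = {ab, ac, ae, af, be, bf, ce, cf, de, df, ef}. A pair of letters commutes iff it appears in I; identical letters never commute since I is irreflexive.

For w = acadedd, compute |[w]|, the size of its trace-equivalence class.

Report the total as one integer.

#0=a has no predecessor
#1=c has no predecessor
#2=a depends on [0:a]
#3=d depends on [1:c, 2:a]
#4=e has no predecessor
#5=d depends on [3:d]
#6=d depends on [5:d]
sources: [0:a, 1:c, 4:e]
N(rest) = Σ N(rest − s) over sources s of rest; N(one piece) = 1:
  size 1 → [4]=1  [6]=1
  size 2 → [4,6]=2  [5,6]=1
  size 3 → [3,5,6]=1  [4,5,6]=3
  size 4 → [1,3,5,6]=1  [2,3,5,6]=1  [3,4,5,6]=4
  size 5 → [0,2,3,5,6]=1  [1,2,3,5,6]=2  [1,3,4,5,6]=5  [2,3,4,5,6]=5
  first=0(a) contributes 12
  first=1(c) contributes 6
  first=4(e) contributes 3
|[w]| = 21

21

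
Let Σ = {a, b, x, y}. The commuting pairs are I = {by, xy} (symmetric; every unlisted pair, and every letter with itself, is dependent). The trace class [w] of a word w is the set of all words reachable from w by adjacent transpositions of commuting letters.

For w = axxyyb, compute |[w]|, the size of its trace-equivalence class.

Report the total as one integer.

10

drop 0:a onto floor
drop 1:x onto {0:a}
drop 2:x onto {1:x}
drop 3:y onto {0:a}
drop 4:y onto {3:y}
drop 5:b onto {2:x}
ground layer = {0:a}
drop-orders for the pieces not yet dropped (sum over which currently-grounded one goes next):
  1 to go: {4} 1  {5} 1
  2 to go: {2,5} 1  {3,4} 1  {4,5} 2
  3 to go: {1,2,5} 1  {2,4,5} 3  {3,4,5} 3
  4 to go: {1,2,4,5} 4  {2,3,4,5} 6
  if 0:a drops first: 10 orders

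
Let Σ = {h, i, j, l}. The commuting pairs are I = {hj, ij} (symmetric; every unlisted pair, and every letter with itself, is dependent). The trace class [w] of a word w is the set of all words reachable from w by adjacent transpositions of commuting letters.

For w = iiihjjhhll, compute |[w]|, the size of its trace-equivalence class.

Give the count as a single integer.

0(i) covers ∅
1(i) covers 0:i
2(i) covers 1:i
3(h) covers 2:i
4(j) covers ∅
5(j) covers 4:j
6(h) covers 3:h
7(h) covers 6:h
8(l) covers 5:j, 7:h
9(l) covers 8:l
floor of heap: 0:i, 4:j
completions by unplaced set U, small U first (add the entries for U minus each lowest piece of U):
  |U|=1: {9}:1
  |U|=2: {8,9}:1
  |U|=3: {5,8,9}:1  {7,8,9}:1
  |U|=4: {4,5,8,9}:1  {5,7,8,9}:2  {6,7,8,9}:1
  |U|=5: {3,6,7,8,9}:1  {4,5,7,8,9}:3  {5,6,7,8,9}:3
  |U|=6: {2,3,6,7,8,9}:1  {3,5,6,7,8,9}:4  {4,5,6,7,8,9}:6
  |U|=7: {1,2,3,6,7,8,9}:1  {2,3,5,6,7,8,9}:5  {3,4,5,6,7,8,9}:10
  |U|=8: {0,1,2,3,6,7,8,9}:1  {1,2,3,5,6,7,8,9}:6  {2,3,4,5,6,7,8,9}:15
  start at 0(i): 21
  start at 4(j): 7
sum over floor = 28

28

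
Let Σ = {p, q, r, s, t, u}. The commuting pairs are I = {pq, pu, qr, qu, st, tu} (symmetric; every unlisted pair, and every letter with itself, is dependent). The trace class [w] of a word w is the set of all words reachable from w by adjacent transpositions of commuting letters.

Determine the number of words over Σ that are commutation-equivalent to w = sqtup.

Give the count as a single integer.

4

0(s) covers ∅
1(q) covers 0:s
2(t) covers 1:q
3(u) covers 0:s
4(p) covers 2:t
floor of heap: 0:s
completions by unplaced set U, small U first (add the entries for U minus each lowest piece of U):
  |U|=1: {3}:1  {4}:1
  |U|=2: {2,4}:1  {3,4}:2
  |U|=3: {1,2,4}:1  {2,3,4}:3
  start at 0(s): 4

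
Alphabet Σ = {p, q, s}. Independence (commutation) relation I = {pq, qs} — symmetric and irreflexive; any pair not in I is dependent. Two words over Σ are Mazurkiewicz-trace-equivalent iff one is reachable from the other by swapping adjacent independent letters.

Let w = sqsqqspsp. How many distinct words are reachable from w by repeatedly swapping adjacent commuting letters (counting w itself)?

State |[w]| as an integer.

84

#0=s has no predecessor
#1=q has no predecessor
#2=s depends on [0:s]
#3=q depends on [1:q]
#4=q depends on [3:q]
#5=s depends on [2:s]
#6=p depends on [5:s]
#7=s depends on [6:p]
#8=p depends on [7:s]
sources: [0:s, 1:q]
N(rest) = Σ N(rest − s) over sources s of rest; N(one piece) = 1:
  size 1 → [4]=1  [8]=1
  size 2 → [3,4]=1  [4,8]=2  [7,8]=1
  size 3 → [1,3,4]=1  [3,4,8]=3  [4,7,8]=3  [6,7,8]=1
  size 4 → [1,3,4,8]=4  [3,4,7,8]=6  [4,6,7,8]=4  [5,6,7,8]=1
  size 5 → [1,3,4,7,8]=10  [2,5,6,7,8]=1  [3,4,6,7,8]=10  [4,5,6,7,8]=5
  size 6 → [0,2,5,6,7,8]=1  [1,3,4,6,7,8]=20  [2,4,5,6,7,8]=6  [3,4,5,6,7,8]=15
  size 7 → [0,2,4,5,6,7,8]=7  [1,3,4,5,6,7,8]=35  [2,3,4,5,6,7,8]=21
  first=0(s) contributes 56
  first=1(q) contributes 28
|[w]| = 84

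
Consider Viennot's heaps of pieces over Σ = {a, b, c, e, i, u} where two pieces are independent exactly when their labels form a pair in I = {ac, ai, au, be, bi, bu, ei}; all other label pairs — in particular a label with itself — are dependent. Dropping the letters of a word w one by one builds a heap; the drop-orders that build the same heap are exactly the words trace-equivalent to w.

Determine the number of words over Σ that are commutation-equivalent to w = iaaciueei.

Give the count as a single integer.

51

#0=i has no predecessor
#1=a has no predecessor
#2=a depends on [1:a]
#3=c depends on [0:i]
#4=i depends on [3:c]
#5=u depends on [4:i]
#6=e depends on [2:a, 5:u]
#7=e depends on [6:e]
#8=i depends on [5:u]
sources: [0:i, 1:a]
N(rest) = Σ N(rest − s) over sources s of rest; N(one piece) = 1:
  size 1 → [7]=1  [8]=1
  size 2 → [6,7]=1  [7,8]=2
  size 3 → [2,6,7]=1  [6,7,8]=3
  size 4 → [1,2,6,7]=1  [2,6,7,8]=4  [5,6,7,8]=3
  size 5 → [1,2,6,7,8]=5  [2,5,6,7,8]=7  [4,5,6,7,8]=3
  size 6 → [1,2,5,6,7,8]=12  [2,4,5,6,7,8]=10  [3,4,5,6,7,8]=3
  size 7 → [0,3,4,5,6,7,8]=3  [1,2,4,5,6,7,8]=22  [2,3,4,5,6,7,8]=13
  first=0(i) contributes 35
  first=1(a) contributes 16
|[w]| = 51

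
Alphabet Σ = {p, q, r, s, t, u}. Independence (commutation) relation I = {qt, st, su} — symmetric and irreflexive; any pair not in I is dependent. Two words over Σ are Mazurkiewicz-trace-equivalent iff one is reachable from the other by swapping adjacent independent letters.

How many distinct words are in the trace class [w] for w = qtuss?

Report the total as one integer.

9

#0=q has no predecessor
#1=t has no predecessor
#2=u depends on [0:q, 1:t]
#3=s depends on [0:q]
#4=s depends on [3:s]
sources: [0:q, 1:t]
N(rest) = Σ N(rest − s) over sources s of rest; N(one piece) = 1:
  size 1 → [2]=1  [4]=1
  size 2 → [1,2]=1  [2,4]=2  [3,4]=1
  size 3 → [1,2,4]=3  [2,3,4]=3
  first=0(q) contributes 6
  first=1(t) contributes 3
|[w]| = 9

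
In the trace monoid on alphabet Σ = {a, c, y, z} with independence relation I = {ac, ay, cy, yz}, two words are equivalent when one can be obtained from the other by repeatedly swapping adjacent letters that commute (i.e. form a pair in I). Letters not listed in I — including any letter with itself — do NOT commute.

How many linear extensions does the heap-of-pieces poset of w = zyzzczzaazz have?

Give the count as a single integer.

11

#0=z has no predecessor
#1=y has no predecessor
#2=z depends on [0:z]
#3=z depends on [2:z]
#4=c depends on [3:z]
#5=z depends on [4:c]
#6=z depends on [5:z]
#7=a depends on [6:z]
#8=a depends on [7:a]
#9=z depends on [8:a]
#10=z depends on [9:z]
sources: [0:z, 1:y]
N(rest) = Σ N(rest − s) over sources s of rest; N(one piece) = 1:
  size 1 → [1]=1  [10]=1
  size 2 → [1,10]=2  [9,10]=1
  size 3 → [1,9,10]=3  [8,9,10]=1
  size 4 → [1,8,9,10]=4  [7,8,9,10]=1
  size 5 → [1,7,8,9,10]=5  [6,7,8,9,10]=1
  size 6 → [1,6,7,8,9,10]=6  [5,6,7,8,9,10]=1
  size 7 → [1,5,6,7,8,9,10]=7  [4,5,6,7,8,9,10]=1
  size 8 → [1,4,5,6,7,8,9,10]=8  [3,4,5,6,7,8,9,10]=1
  size 9 → [1,3,4,5,6,7,8,9,10]=9  [2,3,4,5,6,7,8,9,10]=1
  first=0(z) contributes 10
  first=1(y) contributes 1
|[w]| = 11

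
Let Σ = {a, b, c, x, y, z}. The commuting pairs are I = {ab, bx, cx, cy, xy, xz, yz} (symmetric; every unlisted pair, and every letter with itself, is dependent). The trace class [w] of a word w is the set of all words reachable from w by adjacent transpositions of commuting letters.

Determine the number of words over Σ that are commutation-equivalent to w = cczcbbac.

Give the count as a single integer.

3

#0=c has no predecessor
#1=c depends on [0:c]
#2=z depends on [1:c]
#3=c depends on [2:z]
#4=b depends on [3:c]
#5=b depends on [4:b]
#6=a depends on [3:c]
#7=c depends on [5:b, 6:a]
sources: [0:c]
N(rest) = Σ N(rest − s) over sources s of rest; N(one piece) = 1:
  size 1 → [7]=1
  size 2 → [5,7]=1  [6,7]=1
  size 3 → [4,5,7]=1  [5,6,7]=2
  size 4 → [4,5,6,7]=3
  size 5 → [3,4,5,6,7]=3
  size 6 → [2,3,4,5,6,7]=3
  first=0(c) contributes 3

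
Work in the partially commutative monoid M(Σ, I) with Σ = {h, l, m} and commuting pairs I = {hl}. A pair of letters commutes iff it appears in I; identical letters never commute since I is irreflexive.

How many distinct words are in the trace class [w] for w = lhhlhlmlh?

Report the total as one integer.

drop 0:l onto floor
drop 1:h onto floor
drop 2:h onto {1:h}
drop 3:l onto {0:l}
drop 4:h onto {2:h}
drop 5:l onto {3:l}
drop 6:m onto {4:h, 5:l}
drop 7:l onto {6:m}
drop 8:h onto {6:m}
ground layer = {0:l, 1:h}
drop-orders for the pieces not yet dropped (sum over which currently-grounded one goes next):
  1 to go: {7} 1  {8} 1
  2 to go: {7,8} 2
  3 to go: {6,7,8} 2
  4 to go: {4,6,7,8} 2  {5,6,7,8} 2
  5 to go: {2,4,6,7,8} 2  {3,5,6,7,8} 2  {4,5,6,7,8} 4
  6 to go: {0,3,5,6,7,8} 2  {1,2,4,6,7,8} 2  {2,4,5,6,7,8} 6  {3,4,5,6,7,8} 6
  7 to go: {0,3,4,5,6,7,8} 8  {1,2,4,5,6,7,8} 8  {2,3,4,5,6,7,8} 12
  if 0:l drops first: 20 orders
  if 1:h drops first: 20 orders
heap linearizations: 40

40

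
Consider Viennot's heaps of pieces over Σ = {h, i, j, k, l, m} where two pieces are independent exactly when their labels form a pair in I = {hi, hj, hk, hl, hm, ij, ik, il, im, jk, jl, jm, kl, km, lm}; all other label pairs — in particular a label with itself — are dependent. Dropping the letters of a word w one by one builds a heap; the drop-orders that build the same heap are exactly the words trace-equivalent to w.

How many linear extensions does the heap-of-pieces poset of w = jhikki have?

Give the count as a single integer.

180

drop 0:j onto floor
drop 1:h onto floor
drop 2:i onto floor
drop 3:k onto floor
drop 4:k onto {3:k}
drop 5:i onto {2:i}
ground layer = {0:j, 1:h, 2:i, 3:k}
drop-orders for the pieces not yet dropped (sum over which currently-grounded one goes next):
  1 to go: {0} 1  {1} 1  {4} 1  {5} 1
  2 to go: {0,1} 2  {0,4} 2  {0,5} 2  {1,4} 2  {1,5} 2  {2,5} 1  {3,4} 1  {4,5} 2
  3 to go: {0,1,4} 6  {0,1,5} 6  {0,2,5} 3  {0,3,4} 3  {0,4,5} 6  {1,2,5} 3  {1,3,4} 3  {1,4,5} 6  {2,4,5} 3  {3,4,5} 3
  4 to go: {0,1,2,5} 12  {0,1,3,4} 12  {0,1,4,5} 24  {0,2,4,5} 12  {0,3,4,5} 12  {1,2,4,5} 12  {1,3,4,5} 12  {2,3,4,5} 6
  if 0:j drops first: 30 orders
  if 1:h drops first: 30 orders
  if 2:i drops first: 60 orders
  if 3:k drops first: 60 orders
heap linearizations: 180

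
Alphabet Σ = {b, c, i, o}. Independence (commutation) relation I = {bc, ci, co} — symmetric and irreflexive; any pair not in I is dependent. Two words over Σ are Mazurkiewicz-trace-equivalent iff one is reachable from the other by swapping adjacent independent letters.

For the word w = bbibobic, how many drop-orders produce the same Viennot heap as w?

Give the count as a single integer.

0(b) covers ∅
1(b) covers 0:b
2(i) covers 1:b
3(b) covers 2:i
4(o) covers 3:b
5(b) covers 4:o
6(i) covers 5:b
7(c) covers ∅
floor of heap: 0:b, 7:c
completions by unplaced set U, small U first (add the entries for U minus each lowest piece of U):
  |U|=1: {6}:1  {7}:1
  |U|=2: {5,6}:1  {6,7}:2
  |U|=3: {4,5,6}:1  {5,6,7}:3
  |U|=4: {3,4,5,6}:1  {4,5,6,7}:4
  |U|=5: {2,3,4,5,6}:1  {3,4,5,6,7}:5
  |U|=6: {1,2,3,4,5,6}:1  {2,3,4,5,6,7}:6
  start at 0(b): 7
  start at 7(c): 1
sum over floor = 8

8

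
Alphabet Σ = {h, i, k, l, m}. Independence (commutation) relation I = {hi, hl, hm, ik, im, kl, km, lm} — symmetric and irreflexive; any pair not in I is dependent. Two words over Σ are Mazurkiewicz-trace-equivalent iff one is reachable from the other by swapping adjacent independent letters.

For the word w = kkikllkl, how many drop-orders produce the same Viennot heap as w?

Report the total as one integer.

0(k) covers ∅
1(k) covers 0:k
2(i) covers ∅
3(k) covers 1:k
4(l) covers 2:i
5(l) covers 4:l
6(k) covers 3:k
7(l) covers 5:l
floor of heap: 0:k, 2:i
completions by unplaced set U, small U first (add the entries for U minus each lowest piece of U):
  |U|=1: {6}:1  {7}:1
  |U|=2: {3,6}:1  {5,7}:1  {6,7}:2
  |U|=3: {1,3,6}:1  {3,6,7}:3  {4,5,7}:1  {5,6,7}:3
  |U|=4: {0,1,3,6}:1  {1,3,6,7}:4  {2,4,5,7}:1  {3,5,6,7}:6  {4,5,6,7}:4
  |U|=5: {0,1,3,6,7}:5  {1,3,5,6,7}:10  {2,4,5,6,7}:5  {3,4,5,6,7}:10
  |U|=6: {0,1,3,5,6,7}:15  {1,3,4,5,6,7}:20  {2,3,4,5,6,7}:15
  start at 0(k): 35
  start at 2(i): 35
sum over floor = 70

70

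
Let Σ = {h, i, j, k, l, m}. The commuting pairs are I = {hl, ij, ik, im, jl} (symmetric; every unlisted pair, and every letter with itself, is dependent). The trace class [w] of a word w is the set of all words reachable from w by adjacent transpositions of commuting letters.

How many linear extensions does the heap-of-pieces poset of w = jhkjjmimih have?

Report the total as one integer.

piece 0:j — minimal
piece 1:h rests on {0:j}
piece 2:k rests on {1:h}
piece 3:j rests on {2:k}
piece 4:j rests on {3:j}
piece 5:m rests on {4:j}
piece 6:i rests on {1:h}
piece 7:m rests on {5:m}
piece 8:i rests on {6:i}
piece 9:h rests on {7:m, 8:i}
minimal pieces: {0:j}
ways to finish when only these pieces remain (= sum over removing one remaining piece with nothing left below it):
  1 left: {9}→1
  2 left: {7,9}→1  {8,9}→1
  3 left: {5,7,9}→1  {6,8,9}→1  {7,8,9}→2
  4 left: {4,5,7,9}→1  {5,7,8,9}→3  {6,7,8,9}→3
  5 left: {3,4,5,7,9}→1  {4,5,7,8,9}→4  {5,6,7,8,9}→6
  6 left: {2,3,4,5,7,9}→1  {3,4,5,7,8,9}→5  {4,5,6,7,8,9}→10
  7 left: {2,3,4,5,7,8,9}→6  {3,4,5,6,7,8,9}→15
  8 left: {2,3,4,5,6,7,8,9}→21
  placing 0:j first → 21 extensions

21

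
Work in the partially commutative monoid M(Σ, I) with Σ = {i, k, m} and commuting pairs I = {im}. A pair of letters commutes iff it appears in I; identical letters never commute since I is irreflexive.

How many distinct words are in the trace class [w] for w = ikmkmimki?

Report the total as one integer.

0(i) covers ∅
1(k) covers 0:i
2(m) covers 1:k
3(k) covers 2:m
4(m) covers 3:k
5(i) covers 3:k
6(m) covers 4:m
7(k) covers 5:i, 6:m
8(i) covers 7:k
floor of heap: 0:i
completions by unplaced set U, small U first (add the entries for U minus each lowest piece of U):
  |U|=1: {8}:1
  |U|=2: {7,8}:1
  |U|=3: {5,7,8}:1  {6,7,8}:1
  |U|=4: {4,6,7,8}:1  {5,6,7,8}:2
  |U|=5: {4,5,6,7,8}:3
  |U|=6: {3,4,5,6,7,8}:3
  |U|=7: {2,3,4,5,6,7,8}:3
  start at 0(i): 3

3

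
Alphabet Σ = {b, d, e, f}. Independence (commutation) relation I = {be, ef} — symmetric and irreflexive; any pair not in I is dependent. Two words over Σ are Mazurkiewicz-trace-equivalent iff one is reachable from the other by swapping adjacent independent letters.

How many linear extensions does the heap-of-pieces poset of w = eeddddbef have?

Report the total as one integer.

3

drop 0:e onto floor
drop 1:e onto {0:e}
drop 2:d onto {1:e}
drop 3:d onto {2:d}
drop 4:d onto {3:d}
drop 5:d onto {4:d}
drop 6:b onto {5:d}
drop 7:e onto {5:d}
drop 8:f onto {6:b}
ground layer = {0:e}
drop-orders for the pieces not yet dropped (sum over which currently-grounded one goes next):
  1 to go: {7} 1  {8} 1
  2 to go: {6,8} 1  {7,8} 2
  3 to go: {6,7,8} 3
  4 to go: {5,6,7,8} 3
  5 to go: {4,5,6,7,8} 3
  6 to go: {3,4,5,6,7,8} 3
  7 to go: {2,3,4,5,6,7,8} 3
  if 0:e drops first: 3 orders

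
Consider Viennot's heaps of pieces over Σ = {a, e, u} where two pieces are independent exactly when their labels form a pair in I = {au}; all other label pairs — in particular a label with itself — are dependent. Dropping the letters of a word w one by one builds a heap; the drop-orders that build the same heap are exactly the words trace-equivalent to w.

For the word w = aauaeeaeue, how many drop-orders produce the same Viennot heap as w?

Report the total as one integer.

#0=a has no predecessor
#1=a depends on [0:a]
#2=u has no predecessor
#3=a depends on [1:a]
#4=e depends on [2:u, 3:a]
#5=e depends on [4:e]
#6=a depends on [5:e]
#7=e depends on [6:a]
#8=u depends on [7:e]
#9=e depends on [8:u]
sources: [0:a, 2:u]
N(rest) = Σ N(rest − s) over sources s of rest; N(one piece) = 1:
  size 1 → [9]=1
  size 2 → [8,9]=1
  size 3 → [7,8,9]=1
  size 4 → [6,7,8,9]=1
  size 5 → [5,6,7,8,9]=1
  size 6 → [4,5,6,7,8,9]=1
  size 7 → [2,4,5,6,7,8,9]=1  [3,4,5,6,7,8,9]=1
  size 8 → [1,3,4,5,6,7,8,9]=1  [2,3,4,5,6,7,8,9]=2
  first=0(a) contributes 3
  first=2(u) contributes 1
|[w]| = 4

4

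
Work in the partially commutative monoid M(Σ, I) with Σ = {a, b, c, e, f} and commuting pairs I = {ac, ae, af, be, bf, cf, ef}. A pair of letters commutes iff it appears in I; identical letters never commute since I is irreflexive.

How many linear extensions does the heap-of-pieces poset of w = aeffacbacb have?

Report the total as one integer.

piece 0:a — minimal
piece 1:e — minimal
piece 2:f — minimal
piece 3:f rests on {2:f}
piece 4:a rests on {0:a}
piece 5:c rests on {1:e}
piece 6:b rests on {4:a, 5:c}
piece 7:a rests on {6:b}
piece 8:c rests on {6:b}
piece 9:b rests on {7:a, 8:c}
minimal pieces: {0:a, 1:e, 2:f}
ways to finish when only these pieces remain (= sum over removing one remaining piece with nothing left below it):
  1 left: {3}→1  {9}→1
  2 left: {2,3}→1  {3,9}→2  {7,9}→1  {8,9}→1
  3 left: {2,3,9}→3  {3,7,9}→3  {3,8,9}→3  {7,8,9}→2
  4 left: {2,3,7,9}→6  {2,3,8,9}→6  {3,7,8,9}→8  {6,7,8,9}→2
  5 left: {2,3,7,8,9}→20  {3,6,7,8,9}→10  {4,6,7,8,9}→2  {5,6,7,8,9}→2
  6 left: {0,4,6,7,8,9}→2  {1,5,6,7,8,9}→2  {2,3,6,7,8,9}→30  {3,4,6,7,8,9}→12  {3,5,6,7,8,9}→12  {4,5,6,7,8,9}→4
  7 left: {0,3,4,6,7,8,9}→14  {0,4,5,6,7,8,9}→6  {1,3,5,6,7,8,9}→14  {1,4,5,6,7,8,9}→6  {2,3,4,6,7,8,9}→42  {2,3,5,6,7,8,9}→42  {3,4,5,6,7,8,9}→28
  8 left: {0,1,4,5,6,7,8,9}→12  {0,2,3,4,6,7,8,9}→56  {0,3,4,5,6,7,8,9}→48  {1,2,3,5,6,7,8,9}→56  {1,3,4,5,6,7,8,9}→48  {2,3,4,5,6,7,8,9}→112
  placing 0:a first → 216 extensions
  placing 1:e first → 216 extensions
  placing 2:f first → 108 extensions
total linear extensions = 540

540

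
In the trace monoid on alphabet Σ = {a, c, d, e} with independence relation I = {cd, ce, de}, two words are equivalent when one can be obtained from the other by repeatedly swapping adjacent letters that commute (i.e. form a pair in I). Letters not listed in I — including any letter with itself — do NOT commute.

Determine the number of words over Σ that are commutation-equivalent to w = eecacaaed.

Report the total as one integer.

6

#0=e has no predecessor
#1=e depends on [0:e]
#2=c has no predecessor
#3=a depends on [1:e, 2:c]
#4=c depends on [3:a]
#5=a depends on [4:c]
#6=a depends on [5:a]
#7=e depends on [6:a]
#8=d depends on [6:a]
sources: [0:e, 2:c]
N(rest) = Σ N(rest − s) over sources s of rest; N(one piece) = 1:
  size 1 → [7]=1  [8]=1
  size 2 → [7,8]=2
  size 3 → [6,7,8]=2
  size 4 → [5,6,7,8]=2
  size 5 → [4,5,6,7,8]=2
  size 6 → [3,4,5,6,7,8]=2
  size 7 → [1,3,4,5,6,7,8]=2  [2,3,4,5,6,7,8]=2
  first=0(e) contributes 4
  first=2(c) contributes 2
|[w]| = 6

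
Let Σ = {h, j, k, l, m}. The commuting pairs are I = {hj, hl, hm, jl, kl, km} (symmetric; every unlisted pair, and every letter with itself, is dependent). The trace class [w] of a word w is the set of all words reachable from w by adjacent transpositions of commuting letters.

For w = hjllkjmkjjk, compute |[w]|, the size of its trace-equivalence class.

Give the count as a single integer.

drop 0:h onto floor
drop 1:j onto floor
drop 2:l onto floor
drop 3:l onto {2:l}
drop 4:k onto {0:h, 1:j}
drop 5:j onto {4:k}
drop 6:m onto {3:l, 5:j}
drop 7:k onto {5:j}
drop 8:j onto {6:m, 7:k}
drop 9:j onto {8:j}
drop 10:k onto {9:j}
ground layer = {0:h, 1:j, 2:l}
drop-orders for the pieces not yet dropped (sum over which currently-grounded one goes next):
  1 to go: {10} 1
  2 to go: {9,10} 1
  3 to go: {8,9,10} 1
  4 to go: {6,8,9,10} 1  {7,8,9,10} 1
  5 to go: {3,6,8,9,10} 1  {6,7,8,9,10} 2
  6 to go: {2,3,6,8,9,10} 1  {3,6,7,8,9,10} 3  {5,6,7,8,9,10} 2
  7 to go: {2,3,6,7,8,9,10} 4  {3,5,6,7,8,9,10} 5  {4,5,6,7,8,9,10} 2
  8 to go: {0,4,5,6,7,8,9,10} 2  {1,4,5,6,7,8,9,10} 2  {2,3,5,6,7,8,9,10} 9  {3,4,5,6,7,8,9,10} 7
  9 to go: {0,1,4,5,6,7,8,9,10} 4  {0,3,4,5,6,7,8,9,10} 9  {1,3,4,5,6,7,8,9,10} 9  {2,3,4,5,6,7,8,9,10} 16
  if 0:h drops first: 25 orders
  if 1:j drops first: 25 orders
  if 2:l drops first: 22 orders
heap linearizations: 72

72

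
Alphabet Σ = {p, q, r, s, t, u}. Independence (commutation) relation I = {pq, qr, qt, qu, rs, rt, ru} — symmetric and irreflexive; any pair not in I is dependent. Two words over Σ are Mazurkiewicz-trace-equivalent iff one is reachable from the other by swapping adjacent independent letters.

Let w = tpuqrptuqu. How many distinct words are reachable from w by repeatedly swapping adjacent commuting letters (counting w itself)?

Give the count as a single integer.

90

0(t) covers ∅
1(p) covers 0:t
2(u) covers 1:p
3(q) covers ∅
4(r) covers 1:p
5(p) covers 2:u, 4:r
6(t) covers 5:p
7(u) covers 6:t
8(q) covers 3:q
9(u) covers 7:u
floor of heap: 0:t, 3:q
completions by unplaced set U, small U first (add the entries for U minus each lowest piece of U):
  |U|=1: {8}:1  {9}:1
  |U|=2: {3,8}:1  {7,9}:1  {8,9}:2
  |U|=3: {3,8,9}:3  {6,7,9}:1  {7,8,9}:3
  |U|=4: {3,7,8,9}:6  {5,6,7,9}:1  {6,7,8,9}:4
  |U|=5: {2,5,6,7,9}:1  {3,6,7,8,9}:10  {4,5,6,7,9}:1  {5,6,7,8,9}:5
  |U|=6: {2,4,5,6,7,9}:2  {2,5,6,7,8,9}:6  {3,5,6,7,8,9}:15  {4,5,6,7,8,9}:6
  |U|=7: {1,2,4,5,6,7,9}:2  {2,3,5,6,7,8,9}:21  {2,4,5,6,7,8,9}:14  {3,4,5,6,7,8,9}:21
  |U|=8: {0,1,2,4,5,6,7,9}:2  {1,2,4,5,6,7,8,9}:16  {2,3,4,5,6,7,8,9}:56
  start at 0(t): 72
  start at 3(q): 18
sum over floor = 90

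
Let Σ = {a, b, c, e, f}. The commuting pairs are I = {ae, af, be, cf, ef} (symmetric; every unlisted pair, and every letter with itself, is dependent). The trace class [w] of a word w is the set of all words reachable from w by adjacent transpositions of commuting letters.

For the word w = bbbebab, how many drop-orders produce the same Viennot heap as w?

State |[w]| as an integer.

7

drop 0:b onto floor
drop 1:b onto {0:b}
drop 2:b onto {1:b}
drop 3:e onto floor
drop 4:b onto {2:b}
drop 5:a onto {4:b}
drop 6:b onto {5:a}
ground layer = {0:b, 3:e}
drop-orders for the pieces not yet dropped (sum over which currently-grounded one goes next):
  1 to go: {3} 1  {6} 1
  2 to go: {3,6} 2  {5,6} 1
  3 to go: {3,5,6} 3  {4,5,6} 1
  4 to go: {2,4,5,6} 1  {3,4,5,6} 4
  5 to go: {1,2,4,5,6} 1  {2,3,4,5,6} 5
  if 0:b drops first: 6 orders
  if 3:e drops first: 1 orders
heap linearizations: 7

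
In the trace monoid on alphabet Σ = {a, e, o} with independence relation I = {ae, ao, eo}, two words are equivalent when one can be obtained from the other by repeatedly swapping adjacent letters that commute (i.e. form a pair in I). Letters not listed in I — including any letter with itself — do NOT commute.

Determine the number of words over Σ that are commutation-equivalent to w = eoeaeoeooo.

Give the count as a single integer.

#0=e has no predecessor
#1=o has no predecessor
#2=e depends on [0:e]
#3=a has no predecessor
#4=e depends on [2:e]
#5=o depends on [1:o]
#6=e depends on [4:e]
#7=o depends on [5:o]
#8=o depends on [7:o]
#9=o depends on [8:o]
sources: [0:e, 1:o, 3:a]
N(rest) = Σ N(rest − s) over sources s of rest; N(one piece) = 1:
  size 1 → [3]=1  [6]=1  [9]=1
  size 2 → [3,6]=2  [3,9]=2  [4,6]=1  [6,9]=2  [8,9]=1
  size 3 → [2,4,6]=1  [3,4,6]=3  [3,6,9]=6  [3,8,9]=3  [4,6,9]=3  [6,8,9]=3  [7,8,9]=1
  size 4 → [0,2,4,6]=1  [2,3,4,6]=4  [2,4,6,9]=4  [3,4,6,9]=12  [3,6,8,9]=12  [3,7,8,9]=4  [4,6,8,9]=6  [5,7,8,9]=1  [6,7,8,9]=4
  size 5 → [0,2,3,4,6]=5  [0,2,4,6,9]=5  [1,5,7,8,9]=1  [2,3,4,6,9]=20  [2,4,6,8,9]=10  [3,4,6,8,9]=30  [3,5,7,8,9]=5  [3,6,7,8,9]=20  [4,6,7,8,9]=10  [5,6,7,8,9]=5
  size 6 → [0,2,3,4,6,9]=30  [0,2,4,6,8,9]=15  [1,3,5,7,8,9]=6  [1,5,6,7,8,9]=6  [2,3,4,6,8,9]=60  [2,4,6,7,8,9]=20  [3,4,6,7,8,9]=60  [3,5,6,7,8,9]=30  [4,5,6,7,8,9]=15
  size 7 → [0,2,3,4,6,8,9]=105  [0,2,4,6,7,8,9]=35  [1,3,5,6,7,8,9]=42  [1,4,5,6,7,8,9]=21  [2,3,4,6,7,8,9]=140  [2,4,5,6,7,8,9]=35  [3,4,5,6,7,8,9]=105
  size 8 → [0,2,3,4,6,7,8,9]=280  [0,2,4,5,6,7,8,9]=70  [1,2,4,5,6,7,8,9]=56  [1,3,4,5,6,7,8,9]=168  [2,3,4,5,6,7,8,9]=280
  first=0(e) contributes 504
  first=1(o) contributes 630
  first=3(a) contributes 126
|[w]| = 1260

1260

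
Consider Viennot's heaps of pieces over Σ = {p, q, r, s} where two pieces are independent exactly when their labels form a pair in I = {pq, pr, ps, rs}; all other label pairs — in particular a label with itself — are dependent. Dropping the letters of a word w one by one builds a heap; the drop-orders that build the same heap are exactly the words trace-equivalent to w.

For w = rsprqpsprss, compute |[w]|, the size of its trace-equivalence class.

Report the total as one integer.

1980

#0=r has no predecessor
#1=s has no predecessor
#2=p has no predecessor
#3=r depends on [0:r]
#4=q depends on [1:s, 3:r]
#5=p depends on [2:p]
#6=s depends on [4:q]
#7=p depends on [5:p]
#8=r depends on [4:q]
#9=s depends on [6:s]
#10=s depends on [9:s]
sources: [0:r, 1:s, 2:p]
N(rest) = Σ N(rest − s) over sources s of rest; N(one piece) = 1:
  size 1 → [7]=1  [8]=1  [10]=1
  size 2 → [5,7]=1  [7,8]=2  [7,10]=2  [8,10]=2  [9,10]=1
  size 3 → [2,5,7]=1  [5,7,8]=3  [5,7,10]=3  [6,9,10]=1  [7,8,10]=6  [7,9,10]=3  [8,9,10]=3
  size 4 → [2,5,7,8]=4  [2,5,7,10]=4  [5,7,8,10]=12  [5,7,9,10]=6  [6,7,9,10]=4  [6,8,9,10]=4  [7,8,9,10]=12
  size 5 → [2,5,7,8,10]=20  [2,5,7,9,10]=10  [4,6,8,9,10]=4  [5,6,7,9,10]=10  [5,7,8,9,10]=30  [6,7,8,9,10]=20
  size 6 → [1,4,6,8,9,10]=4  [2,5,6,7,9,10]=20  [2,5,7,8,9,10]=60  [3,4,6,8,9,10]=4  [4,6,7,8,9,10]=24  [5,6,7,8,9,10]=60
  size 7 → [0,3,4,6,8,9,10]=4  [1,3,4,6,8,9,10]=8  [1,4,6,7,8,9,10]=28  [2,5,6,7,8,9,10]=140  [3,4,6,7,8,9,10]=28  [4,5,6,7,8,9,10]=84
  size 8 → [0,1,3,4,6,8,9,10]=12  [0,3,4,6,7,8,9,10]=32  [1,3,4,6,7,8,9,10]=64  [1,4,5,6,7,8,9,10]=112  [2,4,5,6,7,8,9,10]=224  [3,4,5,6,7,8,9,10]=112
  size 9 → [0,1,3,4,6,7,8,9,10]=108  [0,3,4,5,6,7,8,9,10]=144  [1,2,4,5,6,7,8,9,10]=336  [1,3,4,5,6,7,8,9,10]=288  [2,3,4,5,6,7,8,9,10]=336
  first=0(r) contributes 960
  first=1(s) contributes 480
  first=2(p) contributes 540
|[w]| = 1980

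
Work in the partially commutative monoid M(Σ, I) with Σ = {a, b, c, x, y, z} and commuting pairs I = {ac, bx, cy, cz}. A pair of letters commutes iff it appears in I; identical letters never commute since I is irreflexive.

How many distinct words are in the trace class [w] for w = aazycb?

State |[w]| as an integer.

piece 0:a — minimal
piece 1:a rests on {0:a}
piece 2:z rests on {1:a}
piece 3:y rests on {2:z}
piece 4:c — minimal
piece 5:b rests on {3:y, 4:c}
minimal pieces: {0:a, 4:c}
ways to finish when only these pieces remain (= sum over removing one remaining piece with nothing left below it):
  1 left: {5}→1
  2 left: {3,5}→1  {4,5}→1
  3 left: {2,3,5}→1  {3,4,5}→2
  4 left: {1,2,3,5}→1  {2,3,4,5}→3
  placing 0:a first → 4 extensions
  placing 4:c first → 1 extensions
total linear extensions = 5

5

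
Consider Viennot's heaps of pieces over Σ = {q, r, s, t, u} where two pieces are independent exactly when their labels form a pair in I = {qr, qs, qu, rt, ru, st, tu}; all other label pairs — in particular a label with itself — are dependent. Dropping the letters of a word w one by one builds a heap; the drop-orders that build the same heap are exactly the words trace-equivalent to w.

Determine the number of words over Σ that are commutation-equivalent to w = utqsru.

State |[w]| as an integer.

30

drop 0:u onto floor
drop 1:t onto floor
drop 2:q onto {1:t}
drop 3:s onto {0:u}
drop 4:r onto {3:s}
drop 5:u onto {3:s}
ground layer = {0:u, 1:t}
drop-orders for the pieces not yet dropped (sum over which currently-grounded one goes next):
  1 to go: {2} 1  {4} 1  {5} 1
  2 to go: {1,2} 1  {2,4} 2  {2,5} 2  {4,5} 2
  3 to go: {1,2,4} 3  {1,2,5} 3  {2,4,5} 6  {3,4,5} 2
  4 to go: {0,3,4,5} 2  {1,2,4,5} 12  {2,3,4,5} 8
  if 0:u drops first: 20 orders
  if 1:t drops first: 10 orders
heap linearizations: 30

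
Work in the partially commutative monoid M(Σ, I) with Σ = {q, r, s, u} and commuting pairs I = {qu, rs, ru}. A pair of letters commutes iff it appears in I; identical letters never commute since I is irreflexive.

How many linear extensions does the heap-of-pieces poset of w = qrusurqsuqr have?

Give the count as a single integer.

piece 0:q — minimal
piece 1:r rests on {0:q}
piece 2:u — minimal
piece 3:s rests on {0:q, 2:u}
piece 4:u rests on {3:s}
piece 5:r rests on {1:r}
piece 6:q rests on {3:s, 5:r}
piece 7:s rests on {4:u, 6:q}
piece 8:u rests on {7:s}
piece 9:q rests on {7:s}
piece 10:r rests on {9:q}
minimal pieces: {0:q, 2:u}
ways to finish when only these pieces remain (= sum over removing one remaining piece with nothing left below it):
  1 left: {8}→1  {10}→1
  2 left: {8,10}→2  {9,10}→1
  3 left: {8,9,10}→3
  4 left: {7,8,9,10}→3
  5 left: {4,7,8,9,10}→3  {6,7,8,9,10}→3
  6 left: {4,6,7,8,9,10}→6  {5,6,7,8,9,10}→3
  7 left: {1,5,6,7,8,9,10}→3  {3,4,6,7,8,9,10}→6  {4,5,6,7,8,9,10}→9
  8 left: {1,4,5,6,7,8,9,10}→12  {2,3,4,6,7,8,9,10}→6  {3,4,5,6,7,8,9,10}→15
  9 left: {1,3,4,5,6,7,8,9,10}→27  {2,3,4,5,6,7,8,9,10}→21
  placing 0:q first → 48 extensions
  placing 2:u first → 27 extensions
total linear extensions = 75

75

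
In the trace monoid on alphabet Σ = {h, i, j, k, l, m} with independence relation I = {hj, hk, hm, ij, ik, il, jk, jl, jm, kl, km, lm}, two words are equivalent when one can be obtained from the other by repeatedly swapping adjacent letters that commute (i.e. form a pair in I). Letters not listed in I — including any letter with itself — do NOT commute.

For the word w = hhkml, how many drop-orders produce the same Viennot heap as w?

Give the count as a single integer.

20

drop 0:h onto floor
drop 1:h onto {0:h}
drop 2:k onto floor
drop 3:m onto floor
drop 4:l onto {1:h}
ground layer = {0:h, 2:k, 3:m}
drop-orders for the pieces not yet dropped (sum over which currently-grounded one goes next):
  1 to go: {2} 1  {3} 1  {4} 1
  2 to go: {1,4} 1  {2,3} 2  {2,4} 2  {3,4} 2
  3 to go: {0,1,4} 1  {1,2,4} 3  {1,3,4} 3  {2,3,4} 6
  if 0:h drops first: 12 orders
  if 2:k drops first: 4 orders
  if 3:m drops first: 4 orders
heap linearizations: 20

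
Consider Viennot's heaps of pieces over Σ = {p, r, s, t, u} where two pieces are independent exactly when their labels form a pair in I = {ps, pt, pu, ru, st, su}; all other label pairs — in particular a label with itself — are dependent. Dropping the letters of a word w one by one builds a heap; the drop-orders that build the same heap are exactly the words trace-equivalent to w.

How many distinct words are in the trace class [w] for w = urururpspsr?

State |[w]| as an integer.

990

drop 0:u onto floor
drop 1:r onto floor
drop 2:u onto {0:u}
drop 3:r onto {1:r}
drop 4:u onto {2:u}
drop 5:r onto {3:r}
drop 6:p onto {5:r}
drop 7:s onto {5:r}
drop 8:p onto {6:p}
drop 9:s onto {7:s}
drop 10:r onto {8:p, 9:s}
ground layer = {0:u, 1:r}
drop-orders for the pieces not yet dropped (sum over which currently-grounded one goes next):
  1 to go: {4} 1  {10} 1
  2 to go: {2,4} 1  {4,10} 2  {8,10} 1  {9,10} 1
  3 to go: {0,2,4} 1  {2,4,10} 3  {4,8,10} 3  {4,9,10} 3  {6,8,10} 1  {7,9,10} 1  {8,9,10} 2
  4 to go: {0,2,4,10} 4  {2,4,8,10} 6  {2,4,9,10} 6  {4,6,8,10} 4  {4,7,9,10} 4  {4,8,9,10} 8  {6,8,9,10} 3  {7,8,9,10} 3
  5 to go: {0,2,4,8,10} 10  {0,2,4,9,10} 10  {2,4,6,8,10} 10  {2,4,7,9,10} 10  {2,4,8,9,10} 20  {4,6,8,9,10} 15  {4,7,8,9,10} 15  {6,7,8,9,10} 6
  6 to go: {0,2,4,6,8,10} 20  {0,2,4,7,9,10} 20  {0,2,4,8,9,10} 40  {2,4,6,8,9,10} 45  {2,4,7,8,9,10} 45  {4,6,7,8,9,10} 36  {5,6,7,8,9,10} 6
  7 to go: {0,2,4,6,8,9,10} 105  {0,2,4,7,8,9,10} 105  {2,4,6,7,8,9,10} 126  {3,5,6,7,8,9,10} 6  {4,5,6,7,8,9,10} 42
  8 to go: {0,2,4,6,7,8,9,10} 336  {1,3,5,6,7,8,9,10} 6  {2,4,5,6,7,8,9,10} 168  {3,4,5,6,7,8,9,10} 48
  9 to go: {0,2,4,5,6,7,8,9,10} 504  {1,3,4,5,6,7,8,9,10} 54  {2,3,4,5,6,7,8,9,10} 216
  if 0:u drops first: 270 orders
  if 1:r drops first: 720 orders
heap linearizations: 990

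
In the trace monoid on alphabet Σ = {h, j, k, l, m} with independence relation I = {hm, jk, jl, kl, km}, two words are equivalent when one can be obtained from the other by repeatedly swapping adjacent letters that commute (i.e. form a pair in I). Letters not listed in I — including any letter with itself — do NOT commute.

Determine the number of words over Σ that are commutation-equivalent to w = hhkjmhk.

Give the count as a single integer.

drop 0:h onto floor
drop 1:h onto {0:h}
drop 2:k onto {1:h}
drop 3:j onto {1:h}
drop 4:m onto {3:j}
drop 5:h onto {2:k, 3:j}
drop 6:k onto {5:h}
ground layer = {0:h}
drop-orders for the pieces not yet dropped (sum over which currently-grounded one goes next):
  1 to go: {4} 1  {6} 1
  2 to go: {4,6} 2  {5,6} 1
  3 to go: {2,5,6} 1  {4,5,6} 3
  4 to go: {2,4,5,6} 4  {3,4,5,6} 3
  5 to go: {2,3,4,5,6} 7
  if 0:h drops first: 7 orders

7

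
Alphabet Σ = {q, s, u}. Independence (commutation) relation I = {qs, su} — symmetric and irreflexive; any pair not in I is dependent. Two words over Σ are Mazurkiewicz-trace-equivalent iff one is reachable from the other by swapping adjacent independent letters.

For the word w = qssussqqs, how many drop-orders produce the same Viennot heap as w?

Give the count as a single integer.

piece 0:q — minimal
piece 1:s — minimal
piece 2:s rests on {1:s}
piece 3:u rests on {0:q}
piece 4:s rests on {2:s}
piece 5:s rests on {4:s}
piece 6:q rests on {3:u}
piece 7:q rests on {6:q}
piece 8:s rests on {5:s}
minimal pieces: {0:q, 1:s}
ways to finish when only these pieces remain (= sum over removing one remaining piece with nothing left below it):
  1 left: {7}→1  {8}→1
  2 left: {5,8}→1  {6,7}→1  {7,8}→2
  3 left: {3,6,7}→1  {4,5,8}→1  {5,7,8}→3  {6,7,8}→3
  4 left: {0,3,6,7}→1  {2,4,5,8}→1  {3,6,7,8}→4  {4,5,7,8}→4  {5,6,7,8}→6
  5 left: {0,3,6,7,8}→5  {1,2,4,5,8}→1  {2,4,5,7,8}→5  {3,5,6,7,8}→10  {4,5,6,7,8}→10
  6 left: {0,3,5,6,7,8}→15  {1,2,4,5,7,8}→6  {2,4,5,6,7,8}→15  {3,4,5,6,7,8}→20
  7 left: {0,3,4,5,6,7,8}→35  {1,2,4,5,6,7,8}→21  {2,3,4,5,6,7,8}→35
  placing 0:q first → 56 extensions
  placing 1:s first → 70 extensions
total linear extensions = 126

126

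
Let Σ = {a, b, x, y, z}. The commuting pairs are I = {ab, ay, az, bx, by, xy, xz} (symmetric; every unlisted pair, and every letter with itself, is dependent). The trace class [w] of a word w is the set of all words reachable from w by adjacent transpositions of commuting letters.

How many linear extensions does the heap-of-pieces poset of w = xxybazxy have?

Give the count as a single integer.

140

drop 0:x onto floor
drop 1:x onto {0:x}
drop 2:y onto floor
drop 3:b onto floor
drop 4:a onto {1:x}
drop 5:z onto {2:y, 3:b}
drop 6:x onto {4:a}
drop 7:y onto {5:z}
ground layer = {0:x, 2:y, 3:b}
drop-orders for the pieces not yet dropped (sum over which currently-grounded one goes next):
  1 to go: {6} 1  {7} 1
  2 to go: {4,6} 1  {5,7} 1  {6,7} 2
  3 to go: {1,4,6} 1  {2,5,7} 1  {3,5,7} 1  {4,6,7} 3  {5,6,7} 3
  4 to go: {0,1,4,6} 1  {1,4,6,7} 4  {2,3,5,7} 2  {2,5,6,7} 4  {3,5,6,7} 4  {4,5,6,7} 6
  5 to go: {0,1,4,6,7} 5  {1,4,5,6,7} 10  {2,3,5,6,7} 10  {2,4,5,6,7} 10  {3,4,5,6,7} 10
  6 to go: {0,1,4,5,6,7} 15  {1,2,4,5,6,7} 20  {1,3,4,5,6,7} 20  {2,3,4,5,6,7} 30
  if 0:x drops first: 70 orders
  if 2:y drops first: 35 orders
  if 3:b drops first: 35 orders
heap linearizations: 140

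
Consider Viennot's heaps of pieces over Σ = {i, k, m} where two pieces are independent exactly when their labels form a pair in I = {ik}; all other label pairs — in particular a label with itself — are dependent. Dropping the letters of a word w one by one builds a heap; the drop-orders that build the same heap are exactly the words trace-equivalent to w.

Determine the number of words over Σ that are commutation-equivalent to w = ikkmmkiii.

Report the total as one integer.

0(i) covers ∅
1(k) covers ∅
2(k) covers 1:k
3(m) covers 0:i, 2:k
4(m) covers 3:m
5(k) covers 4:m
6(i) covers 4:m
7(i) covers 6:i
8(i) covers 7:i
floor of heap: 0:i, 1:k
completions by unplaced set U, small U first (add the entries for U minus each lowest piece of U):
  |U|=1: {5}:1  {8}:1
  |U|=2: {5,8}:2  {7,8}:1
  |U|=3: {5,7,8}:3  {6,7,8}:1
  |U|=4: {5,6,7,8}:4
  |U|=5: {4,5,6,7,8}:4
  |U|=6: {3,4,5,6,7,8}:4
  |U|=7: {0,3,4,5,6,7,8}:4  {2,3,4,5,6,7,8}:4
  start at 0(i): 4
  start at 1(k): 8
sum over floor = 12

12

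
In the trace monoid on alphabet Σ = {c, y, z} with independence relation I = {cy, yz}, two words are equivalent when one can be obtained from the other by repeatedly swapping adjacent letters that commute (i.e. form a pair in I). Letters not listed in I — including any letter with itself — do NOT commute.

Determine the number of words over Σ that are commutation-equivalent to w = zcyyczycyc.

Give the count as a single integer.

210

0(z) covers ∅
1(c) covers 0:z
2(y) covers ∅
3(y) covers 2:y
4(c) covers 1:c
5(z) covers 4:c
6(y) covers 3:y
7(c) covers 5:z
8(y) covers 6:y
9(c) covers 7:c
floor of heap: 0:z, 2:y
completions by unplaced set U, small U first (add the entries for U minus each lowest piece of U):
  |U|=1: {8}:1  {9}:1
  |U|=2: {6,8}:1  {7,9}:1  {8,9}:2
  |U|=3: {3,6,8}:1  {5,7,9}:1  {6,8,9}:3  {7,8,9}:3
  |U|=4: {2,3,6,8}:1  {3,6,8,9}:4  {4,5,7,9}:1  {5,7,8,9}:4  {6,7,8,9}:6
  |U|=5: {1,4,5,7,9}:1  {2,3,6,8,9}:5  {3,6,7,8,9}:10  {4,5,7,8,9}:5  {5,6,7,8,9}:10
  |U|=6: {0,1,4,5,7,9}:1  {1,4,5,7,8,9}:6  {2,3,6,7,8,9}:15  {3,5,6,7,8,9}:20  {4,5,6,7,8,9}:15
  |U|=7: {0,1,4,5,7,8,9}:7  {1,4,5,6,7,8,9}:21  {2,3,5,6,7,8,9}:35  {3,4,5,6,7,8,9}:35
  |U|=8: {0,1,4,5,6,7,8,9}:28  {1,3,4,5,6,7,8,9}:56  {2,3,4,5,6,7,8,9}:70
  start at 0(z): 126
  start at 2(y): 84
sum over floor = 210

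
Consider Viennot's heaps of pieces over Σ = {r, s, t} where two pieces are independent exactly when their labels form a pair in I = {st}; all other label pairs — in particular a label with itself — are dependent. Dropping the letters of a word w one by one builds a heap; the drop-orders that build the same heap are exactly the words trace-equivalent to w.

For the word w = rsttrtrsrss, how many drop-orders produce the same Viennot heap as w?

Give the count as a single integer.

piece 0:r — minimal
piece 1:s rests on {0:r}
piece 2:t rests on {0:r}
piece 3:t rests on {2:t}
piece 4:r rests on {1:s, 3:t}
piece 5:t rests on {4:r}
piece 6:r rests on {5:t}
piece 7:s rests on {6:r}
piece 8:r rests on {7:s}
piece 9:s rests on {8:r}
piece 10:s rests on {9:s}
minimal pieces: {0:r}
ways to finish when only these pieces remain (= sum over removing one remaining piece with nothing left below it):
  1 left: {10}→1
  2 left: {9,10}→1
  3 left: {8,9,10}→1
  4 left: {7,8,9,10}→1
  5 left: {6,7,8,9,10}→1
  6 left: {5,6,7,8,9,10}→1
  7 left: {4,5,6,7,8,9,10}→1
  8 left: {1,4,5,6,7,8,9,10}→1  {3,4,5,6,7,8,9,10}→1
  9 left: {1,3,4,5,6,7,8,9,10}→2  {2,3,4,5,6,7,8,9,10}→1
  placing 0:r first → 3 extensions

3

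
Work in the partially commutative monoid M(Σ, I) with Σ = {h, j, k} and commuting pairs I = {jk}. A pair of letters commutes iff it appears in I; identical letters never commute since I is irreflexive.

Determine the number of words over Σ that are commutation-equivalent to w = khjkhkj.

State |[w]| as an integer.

4

drop 0:k onto floor
drop 1:h onto {0:k}
drop 2:j onto {1:h}
drop 3:k onto {1:h}
drop 4:h onto {2:j, 3:k}
drop 5:k onto {4:h}
drop 6:j onto {4:h}
ground layer = {0:k}
drop-orders for the pieces not yet dropped (sum over which currently-grounded one goes next):
  1 to go: {5} 1  {6} 1
  2 to go: {5,6} 2
  3 to go: {4,5,6} 2
  4 to go: {2,4,5,6} 2  {3,4,5,6} 2
  5 to go: {2,3,4,5,6} 4
  if 0:k drops first: 4 orders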